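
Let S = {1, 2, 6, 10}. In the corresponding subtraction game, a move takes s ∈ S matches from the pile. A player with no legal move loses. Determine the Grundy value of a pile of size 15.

1

G(0) = 0
G(1) = mex{0} = 1
G(2) = mex{1,0} = 2
G(3) = mex{2,1} = 0
G(4) = mex{0,2} = 1
G(5) = mex{1,0} = 2
G(6) = mex{2,1,0} = 3
G(7) = mex{3,2,1} = 0
G(8) = mex{0,3,2} = 1
G(9) = mex{1,0,0} = 2
G(10) = mex{2,1,1,0} = 3
G(11) = mex{3,2,2,1} = 0
G(12) = mex{0,3,3,2} = 1
G(13) = mex{1,0,0,0} = 2
G(14) = mex{2,1,1,1} = 0
G(15) = mex{0,2,2,2} = 1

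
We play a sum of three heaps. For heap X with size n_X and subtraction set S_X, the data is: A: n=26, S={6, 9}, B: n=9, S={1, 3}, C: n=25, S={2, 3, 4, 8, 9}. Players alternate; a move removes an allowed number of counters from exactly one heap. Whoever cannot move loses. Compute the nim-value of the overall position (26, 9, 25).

0

Heap A, S = {6, 9}:
G(0) = 0
G(1) = mex{} = 0
G(2) = mex{} = 0
G(3) = mex{} = 0
G(4) = mex{} = 0
G(5) = mex{} = 0
G(6) = mex{0} = 1
G(7) = mex{0} = 1
G(8) = mex{0} = 1
G(9) = mex{0,0} = 1
G(10) = mex{0,0} = 1
G(11) = mex{0,0} = 1
G(12) = mex{1,0} = 2
G(13) = mex{1,0} = 2
G(14) = mex{1,0} = 2
G(15) = mex{1,1} = 0
G(16) = mex{1,1} = 0
G(17) = mex{1,1} = 0
G(18) = mex{2,1} = 0
G(19) = mex{2,1} = 0
G(20) = mex{2,1} = 0
G(21) = mex{0,2} = 1
G(22) = mex{0,2} = 1
G(23) = mex{0,2} = 1
G(24) = mex{0,0} = 1
G(25) = mex{0,0} = 1
G(26) = mex{0,0} = 1
G_A(26) = 1.
Heap B, S = {1, 3}:
G(0) = 0
G(1) = mex{0} = 1
G(2) = mex{1} = 0
G(3) = mex{0,0} = 1
G(4) = mex{1,1} = 0
G(5) = mex{0,0} = 1
G(6) = mex{1,1} = 0
G(7) = mex{0,0} = 1
G(8) = mex{1,1} = 0
G(9) = mex{0,0} = 1
G_B(9) = 1.
Heap C, S = {2, 3, 4, 8, 9}:
G(0) = 0
G(1) = mex{} = 0
G(2) = mex{0} = 1
G(3) = mex{0,0} = 1
G(4) = mex{1,0,0} = 2
G(5) = mex{1,1,0} = 2
G(6) = mex{2,1,1} = 0
G(7) = mex{2,2,1} = 0
G(8) = mex{0,2,2,0} = 1
G(9) = mex{0,0,2,0,0} = 1
G(10) = mex{1,0,0,1,0} = 2
G(11) = mex{1,1,0,1,1} = 2
G(12) = mex{2,1,1,2,1} = 0
G(13) = mex{2,2,1,2,2} = 0
G(14) = mex{0,2,2,0,2} = 1
G(15) = mex{0,0,2,0,0} = 1
G(16) = mex{1,0,0,1,0} = 2
G(17) = mex{1,1,0,1,1} = 2
G(18) = mex{2,1,1,2,1} = 0
G(19) = mex{2,2,1,2,2} = 0
G(20) = mex{0,2,2,0,2} = 1
G(21) = mex{0,0,2,0,0} = 1
G(22) = mex{1,0,0,1,0} = 2
G(23) = mex{1,1,0,1,1} = 2
G(24) = mex{2,1,1,2,1} = 0
G(25) = mex{2,2,1,2,2} = 0
G_C(25) = 0.
Combined Grundy value = 1 ⊕ 1 ⊕ 0 = 0.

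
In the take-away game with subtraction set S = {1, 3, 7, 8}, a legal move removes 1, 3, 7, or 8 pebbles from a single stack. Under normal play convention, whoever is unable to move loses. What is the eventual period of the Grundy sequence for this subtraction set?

15

n :  0  1  2  3  4  5  6  7  8  9 10 11 12 13 14 15 16 17 18 19 20 21 22 23 24 25 26 27 28 29 30 31
G :  0  1  0  1  0  1  0  1  2  3  2  3  2  3  2  0  1  0  1  0  1  0  1  2  3  2  3  2  3  2  0  1
G(n+15) = G(n) holds for n = 0,…,7 (a full window of length max(S) = 8), so the sequence is purely periodic with period 15.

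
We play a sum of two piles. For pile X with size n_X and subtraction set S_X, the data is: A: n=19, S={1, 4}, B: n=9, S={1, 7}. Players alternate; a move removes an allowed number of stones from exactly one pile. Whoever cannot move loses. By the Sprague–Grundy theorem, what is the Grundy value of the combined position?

Pile A, S = {1, 4}:
n :  0  1  2  3  4  5  6  7  8  9 10 11 12 13 14 15 16 17 18 19
G :  0  1  0  1  2  0  1  0  1  2  0  1  0  1  2  0  1  0  1  2
G_A(19) = 2.
Pile B, S = {1, 7}:
G(0) = 0
G(1) = mex{0} = 1
G(2) = mex{1} = 0
G(3) = mex{0} = 1
G(4) = mex{1} = 0
G(5) = mex{0} = 1
G(6) = mex{1} = 0
G(7) = mex{0,0} = 1
G(8) = mex{1,1} = 0
G(9) = mex{0,0} = 1
G_B(9) = 1.
Combined Grundy value = 2 ⊕ 1 = 3.

3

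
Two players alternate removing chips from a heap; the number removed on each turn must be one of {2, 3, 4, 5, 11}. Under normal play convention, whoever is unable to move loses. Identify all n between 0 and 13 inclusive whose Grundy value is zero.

G(0) = 0
G(1) = mex{} = 0
G(2) = mex{0} = 1
G(3) = mex{0,0} = 1
G(4) = mex{1,0,0} = 2
G(5) = mex{1,1,0,0} = 2
G(6) = mex{2,1,1,0} = 3
G(7) = mex{2,2,1,1} = 0
G(8) = mex{3,2,2,1} = 0
G(9) = mex{0,3,2,2} = 1
G(10) = mex{0,0,3,2} = 1
G(11) = mex{1,0,0,3,0} = 2
G(12) = mex{1,1,0,0,0} = 2
G(13) = mex{2,1,1,0,1} = 3
P-positions are exactly the n with G(n) = 0.

0, 1, 7, 8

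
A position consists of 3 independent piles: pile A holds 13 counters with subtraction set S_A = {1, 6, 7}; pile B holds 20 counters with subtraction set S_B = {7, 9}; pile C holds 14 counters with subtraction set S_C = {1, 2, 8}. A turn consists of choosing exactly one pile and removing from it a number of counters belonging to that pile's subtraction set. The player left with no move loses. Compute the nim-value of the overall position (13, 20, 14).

3

Pile A, S = {1, 6, 7}:
G(0) = 0
G(1) = mex{0} = 1
G(2) = mex{1} = 0
G(3) = mex{0} = 1
G(4) = mex{1} = 0
G(5) = mex{0} = 1
G(6) = mex{1,0} = 2
G(7) = mex{2,1,0} = 3
G(8) = mex{3,0,1} = 2
G(9) = mex{2,1,0} = 3
G(10) = mex{3,0,1} = 2
G(11) = mex{2,1,0} = 3
G(12) = mex{3,2,1} = 0
G(13) = mex{0,3,2} = 1
G_A(13) = 1.
Pile B, S = {7, 9}:
G(0) = 0
G(1) = mex{} = 0
G(2) = mex{} = 0
G(3) = mex{} = 0
G(4) = mex{} = 0
G(5) = mex{} = 0
G(6) = mex{} = 0
G(7) = mex{0} = 1
G(8) = mex{0} = 1
G(9) = mex{0,0} = 1
G(10) = mex{0,0} = 1
G(11) = mex{0,0} = 1
G(12) = mex{0,0} = 1
G(13) = mex{0,0} = 1
G(14) = mex{1,0} = 2
G(15) = mex{1,0} = 2
G(16) = mex{1,1} = 0
G(17) = mex{1,1} = 0
G(18) = mex{1,1} = 0
G(19) = mex{1,1} = 0
G(20) = mex{1,1} = 0
G_B(20) = 0.
Pile C, S = {1, 2, 8}:
n :  0  1  2  3  4  5  6  7  8  9 10 11 12 13 14
G :  0  1  2  0  1  2  0  1  2  0  1  2  0  1  2
G_C(14) = 2.
Combined Grundy value = 1 ⊕ 0 ⊕ 2 = 3.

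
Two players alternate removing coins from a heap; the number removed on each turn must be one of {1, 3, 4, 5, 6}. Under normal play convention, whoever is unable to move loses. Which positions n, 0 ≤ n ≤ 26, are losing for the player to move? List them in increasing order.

G(0) = 0
G(1) = mex{0} = 1
G(2) = mex{1} = 0
G(3) = mex{0,0} = 1
G(4) = mex{1,1,0} = 2
G(5) = mex{2,0,1,0} = 3
G(6) = mex{3,1,0,1,0} = 2
G(7) = mex{2,2,1,0,1} = 3
G(8) = mex{3,3,2,1,0} = 4
G(9) = mex{4,2,3,2,1} = 0
G(10) = mex{0,3,2,3,2} = 1
G(11) = mex{1,4,3,2,3} = 0
G(12) = mex{0,0,4,3,2} = 1
G(13) = mex{1,1,0,4,3} = 2
G(14) = mex{2,0,1,0,4} = 3
G(15) = mex{3,1,0,1,0} = 2
G(16) = mex{2,2,1,0,1} = 3
G(17) = mex{3,3,2,1,0} = 4
G(18) = mex{4,2,3,2,1} = 0
G(19) = mex{0,3,2,3,2} = 1
G(20) = mex{1,4,3,2,3} = 0
G(21) = mex{0,0,4,3,2} = 1
G(22) = mex{1,1,0,4,3} = 2
G(23) = mex{2,0,1,0,4} = 3
G(24) = mex{3,1,0,1,0} = 2
G(25) = mex{2,2,1,0,1} = 3
G(26) = mex{3,3,2,1,0} = 4
P-positions are exactly the n with G(n) = 0.

0, 2, 9, 11, 18, 20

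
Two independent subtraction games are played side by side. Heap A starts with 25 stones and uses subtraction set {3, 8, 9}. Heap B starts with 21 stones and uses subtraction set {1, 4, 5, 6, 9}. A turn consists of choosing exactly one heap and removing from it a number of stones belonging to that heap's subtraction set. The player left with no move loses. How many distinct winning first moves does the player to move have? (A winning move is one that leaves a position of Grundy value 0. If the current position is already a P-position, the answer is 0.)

3

Heap A, S = {3, 8, 9}:
n :  0  1  2  3  4  5  6  7  8  9 10 11 12 13 14 15 16 17 18 19 20 21 22 23 24 25
G :  0  0  0  1  1  1  0  0  2  1  1  3  0  0  2  1  1  0  0  0  1  1  1  0  0  2
G_A(25) = 2.
Heap B, S = {1, 4, 5, 6, 9}:
G(0) = 0
G(1) = mex{0} = 1
G(2) = mex{1} = 0
G(3) = mex{0} = 1
G(4) = mex{1,0} = 2
G(5) = mex{2,1,0} = 3
G(6) = mex{3,0,1,0} = 2
G(7) = mex{2,1,0,1} = 3
G(8) = mex{3,2,1,0} = 4
G(9) = mex{4,3,2,1,0} = 5
G(10) = mex{5,2,3,2,1} = 0
G(11) = mex{0,3,2,3,0} = 1
G(12) = mex{1,4,3,2,1} = 0
G(13) = mex{0,5,4,3,2} = 1
G(14) = mex{1,0,5,4,3} = 2
G(15) = mex{2,1,0,5,2} = 3
G(16) = mex{3,0,1,0,3} = 2
G(17) = mex{2,1,0,1,4} = 3
G(18) = mex{3,2,1,0,5} = 4
G(19) = mex{4,3,2,1,0} = 5
G(20) = mex{5,2,3,2,1} = 0
G(21) = mex{0,3,2,3,0} = 1
G_B(21) = 1.
Combined Grundy value = 2 ⊕ 1 = 3.
A winning move leaves total XOR = 0, i.e. changes one component's Grundy value g to g ⊕ X where X is the current total.
Heap A: need g' = 2⊕3 = 1. Options: 25−3→G=1, 25−8→G=0, 25−9→G=1. Hits: 2.
Heap B: need g' = 1⊕3 = 2. Options: 21−1→G=0, 21−4→G=3, 21−5→G=2, 21−6→G=3, 21−9→G=0. Hits: 1.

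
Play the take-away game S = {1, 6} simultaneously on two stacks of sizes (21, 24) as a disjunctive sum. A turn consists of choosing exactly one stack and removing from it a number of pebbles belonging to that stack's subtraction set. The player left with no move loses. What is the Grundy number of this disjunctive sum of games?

1

All stacks use S = {1, 6}:
G(0) = 0
G(1) = mex{0} = 1
G(2) = mex{1} = 0
G(3) = mex{0} = 1
G(4) = mex{1} = 0
G(5) = mex{0} = 1
G(6) = mex{1,0} = 2
G(7) = mex{2,1} = 0
G(8) = mex{0,0} = 1
G(9) = mex{1,1} = 0
G(10) = mex{0,0} = 1
G(11) = mex{1,1} = 0
G(12) = mex{0,2} = 1
G(13) = mex{1,0} = 2
G(14) = mex{2,1} = 0
G(15) = mex{0,0} = 1
G(16) = mex{1,1} = 0
G(17) = mex{0,0} = 1
G(18) = mex{1,1} = 0
G(19) = mex{0,2} = 1
G(20) = mex{1,0} = 2
G(21) = mex{2,1} = 0
G(22) = mex{0,0} = 1
G(23) = mex{1,1} = 0
G(24) = mex{0,0} = 1
Stack A: G(21) = 0.
Stack B: G(24) = 1.
Combined Grundy value = 0 ⊕ 1 = 1.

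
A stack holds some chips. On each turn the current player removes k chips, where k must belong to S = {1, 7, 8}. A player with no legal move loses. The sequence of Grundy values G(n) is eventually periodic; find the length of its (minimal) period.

G(0) = 0
G(1) = mex{0} = 1
G(2) = mex{1} = 0
G(3) = mex{0} = 1
G(4) = mex{1} = 0
G(5) = mex{0} = 1
G(6) = mex{1} = 0
G(7) = mex{0,0} = 1
G(8) = mex{1,1,0} = 2
G(9) = mex{2,0,1} = 3
G(10) = mex{3,1,0} = 2
G(11) = mex{2,0,1} = 3
G(12) = mex{3,1,0} = 2
G(13) = mex{2,0,1} = 3
G(14) = mex{3,1,0} = 2
G(15) = mex{2,2,1} = 0
G(16) = mex{0,3,2} = 1
G(17) = mex{1,2,3} = 0
G(18) = mex{0,3,2} = 1
G(19) = mex{1,2,3} = 0
G(20) = mex{0,3,2} = 1
G(21) = mex{1,2,3} = 0
G(22) = mex{0,0,2} = 1
G(23) = mex{1,1,0} = 2
G(24) = mex{2,0,1} = 3
G(25) = mex{3,1,0} = 2
G(26) = mex{2,0,1} = 3
G(27) = mex{3,1,0} = 2
G(28) = mex{2,0,1} = 3
G(29) = mex{3,1,0} = 2
G(30) = mex{2,2,1} = 0
G(31) = mex{0,3,2} = 1
G(n+15) = G(n) holds for n = 0,…,7 (a full window of length max(S) = 8), so the sequence is purely periodic with period 15.

15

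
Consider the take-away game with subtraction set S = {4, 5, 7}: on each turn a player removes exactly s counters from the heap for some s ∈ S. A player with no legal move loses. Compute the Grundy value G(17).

n :  0  1  2  3  4  5  6  7  8  9 10 11 12 13 14 15 16 17
G :  0  0  0  0  1  1  1  1  2  2  2  0  0  0  0  1  1  1

1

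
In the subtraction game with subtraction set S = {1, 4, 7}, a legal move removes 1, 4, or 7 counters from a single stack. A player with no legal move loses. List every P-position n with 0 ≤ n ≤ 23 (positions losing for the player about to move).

G(0) = 0
G(1) = mex{0} = 1
G(2) = mex{1} = 0
G(3) = mex{0} = 1
G(4) = mex{1,0} = 2
G(5) = mex{2,1} = 0
G(6) = mex{0,0} = 1
G(7) = mex{1,1,0} = 2
G(8) = mex{2,2,1} = 0
G(9) = mex{0,0,0} = 1
G(10) = mex{1,1,1} = 0
G(11) = mex{0,2,2} = 1
G(12) = mex{1,0,0} = 2
G(13) = mex{2,1,1} = 0
G(14) = mex{0,0,2} = 1
G(15) = mex{1,1,0} = 2
G(16) = mex{2,2,1} = 0
G(17) = mex{0,0,0} = 1
G(18) = mex{1,1,1} = 0
G(19) = mex{0,2,2} = 1
G(20) = mex{1,0,0} = 2
G(21) = mex{2,1,1} = 0
G(22) = mex{0,0,2} = 1
G(23) = mex{1,1,0} = 2
P-positions are exactly the n with G(n) = 0.

0, 2, 5, 8, 10, 13, 16, 18, 21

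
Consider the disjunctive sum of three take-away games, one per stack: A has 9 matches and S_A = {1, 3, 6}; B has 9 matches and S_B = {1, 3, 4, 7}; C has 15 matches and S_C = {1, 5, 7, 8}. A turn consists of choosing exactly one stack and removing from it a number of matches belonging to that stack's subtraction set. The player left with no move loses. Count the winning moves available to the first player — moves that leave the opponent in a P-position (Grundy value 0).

4

Stack A, S = {1, 3, 6}:
G(0) = 0
G(1) = mex{0} = 1
G(2) = mex{1} = 0
G(3) = mex{0,0} = 1
G(4) = mex{1,1} = 0
G(5) = mex{0,0} = 1
G(6) = mex{1,1,0} = 2
G(7) = mex{2,0,1} = 3
G(8) = mex{3,1,0} = 2
G(9) = mex{2,2,1} = 0
G_A(9) = 0.
Stack B, S = {1, 3, 4, 7}:
n : 0 1 2 3 4 5 6 7 8 9
G : 0 1 0 1 2 3 2 3 0 1
G_B(9) = 1.
Stack C, S = {1, 5, 7, 8}:
n :  0  1  2  3  4  5  6  7  8  9 10 11 12 13 14 15
G :  0  1  0  1  0  1  0  1  2  3  2  3  2  3  2  0
G_C(15) = 0.
Combined Grundy value = 0 ⊕ 1 ⊕ 0 = 1.
A winning move leaves total XOR = 0, i.e. changes one component's Grundy value g to g ⊕ X where X is the current total.
Stack A: need g' = 0⊕1 = 1. Options: 9−1→G=2, 9−3→G=2, 9−6→G=1. Hits: 1.
Stack B: need g' = 1⊕1 = 0. Options: 9−1→G=0, 9−3→G=2, 9−4→G=3, 9−7→G=0. Hits: 2.
Stack C: need g' = 0⊕1 = 1. Options: 15−1→G=2, 15−5→G=2, 15−7→G=2, 15−8→G=1. Hits: 1.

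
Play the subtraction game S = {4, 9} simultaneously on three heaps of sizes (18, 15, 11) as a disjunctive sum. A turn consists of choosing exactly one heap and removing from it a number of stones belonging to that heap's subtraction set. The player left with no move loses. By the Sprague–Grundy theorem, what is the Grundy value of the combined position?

3

All heaps use S = {4, 9}:
G(0) = 0
G(1) = mex{} = 0
G(2) = mex{} = 0
G(3) = mex{} = 0
G(4) = mex{0} = 1
G(5) = mex{0} = 1
G(6) = mex{0} = 1
G(7) = mex{0} = 1
G(8) = mex{1} = 0
G(9) = mex{1,0} = 2
G(10) = mex{1,0} = 2
G(11) = mex{1,0} = 2
G(12) = mex{0,0} = 1
G(13) = mex{2,1} = 0
G(14) = mex{2,1} = 0
G(15) = mex{2,1} = 0
G(16) = mex{1,1} = 0
G(17) = mex{0,0} = 1
G(18) = mex{0,2} = 1
Heap A: G(18) = 1.
Heap B: G(15) = 0.
Heap C: G(11) = 2.
Combined Grundy value = 1 ⊕ 0 ⊕ 2 = 3.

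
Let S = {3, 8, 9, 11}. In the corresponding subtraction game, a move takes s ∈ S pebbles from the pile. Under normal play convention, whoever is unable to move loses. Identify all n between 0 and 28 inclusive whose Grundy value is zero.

G(0) = 0
G(1) = mex{} = 0
G(2) = mex{} = 0
G(3) = mex{0} = 1
G(4) = mex{0} = 1
G(5) = mex{0} = 1
G(6) = mex{1} = 0
G(7) = mex{1} = 0
G(8) = mex{1,0} = 2
G(9) = mex{0,0,0} = 1
G(10) = mex{0,0,0} = 1
G(11) = mex{2,1,0,0} = 3
G(12) = mex{1,1,1,0} = 2
G(13) = mex{1,1,1,0} = 2
G(14) = mex{3,0,1,1} = 2
G(15) = mex{2,0,0,1} = 3
G(16) = mex{2,2,0,1} = 3
G(17) = mex{2,1,2,0} = 3
G(18) = mex{3,1,1,0} = 2
G(19) = mex{3,3,1,2} = 0
G(20) = mex{3,2,3,1} = 0
G(21) = mex{2,2,2,1} = 0
G(22) = mex{0,2,2,3} = 1
G(23) = mex{0,3,2,2} = 1
G(24) = mex{0,3,3,2} = 1
G(25) = mex{1,3,3,2} = 0
G(26) = mex{1,2,3,3} = 0
G(27) = mex{1,0,2,3} = 4
G(28) = mex{0,0,0,3} = 1
P-positions are exactly the n with G(n) = 0.

0, 1, 2, 6, 7, 19, 20, 21, 25, 26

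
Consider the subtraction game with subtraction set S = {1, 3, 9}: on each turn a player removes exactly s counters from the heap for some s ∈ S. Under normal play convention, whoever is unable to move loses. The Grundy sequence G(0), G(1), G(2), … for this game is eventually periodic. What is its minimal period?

n :  0  1  2  3  4  5  6  7  8  9 10 11 12 13 14
G :  0  1  0  1  0  1  0  1  0  1  0  1  0  1  0
G(n+2) = G(n) holds for n = 0,…,8 (a full window of length max(S) = 9), so the sequence is purely periodic with period 2.

2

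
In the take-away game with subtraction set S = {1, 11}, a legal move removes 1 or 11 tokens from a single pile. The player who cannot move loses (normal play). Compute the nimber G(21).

n :  0  1  2  3  4  5  6  7  8  9 10 11 12 13 14 15 16 17 18 19 20 21
G :  0  1  0  1  0  1  0  1  0  1  0  1  0  1  0  1  0  1  0  1  0  1

1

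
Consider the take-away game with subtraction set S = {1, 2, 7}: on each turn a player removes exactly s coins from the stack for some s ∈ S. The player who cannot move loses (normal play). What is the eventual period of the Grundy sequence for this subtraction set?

3

n :  0  1  2  3  4  5  6  7  8  9 10 11 12 13 14
G :  0  1  2  0  1  2  0  1  2  0  1  2  0  1  2
G(n+3) = G(n) holds for n = 0,…,6 (a full window of length max(S) = 7), so the sequence is purely periodic with period 3.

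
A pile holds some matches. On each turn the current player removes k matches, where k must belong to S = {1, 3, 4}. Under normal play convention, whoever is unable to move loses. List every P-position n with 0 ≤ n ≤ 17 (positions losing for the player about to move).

n :  0  1  2  3  4  5  6  7  8  9 10 11 12 13 14 15 16 17
G :  0  1  0  1  2  3  2  0  1  0  1  2  3  2  0  1  0  1
P-positions are exactly the n with G(n) = 0.

0, 2, 7, 9, 14, 16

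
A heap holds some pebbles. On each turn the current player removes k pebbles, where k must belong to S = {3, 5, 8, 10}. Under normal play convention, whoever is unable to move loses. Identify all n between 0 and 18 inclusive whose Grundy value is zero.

0, 1, 2, 13, 14, 15

G(0) = 0
G(1) = mex{} = 0
G(2) = mex{} = 0
G(3) = mex{0} = 1
G(4) = mex{0} = 1
G(5) = mex{0,0} = 1
G(6) = mex{1,0} = 2
G(7) = mex{1,0} = 2
G(8) = mex{1,1,0} = 2
G(9) = mex{2,1,0} = 3
G(10) = mex{2,1,0,0} = 3
G(11) = mex{2,2,1,0} = 3
G(12) = mex{3,2,1,0} = 4
G(13) = mex{3,2,1,1} = 0
G(14) = mex{3,3,2,1} = 0
G(15) = mex{4,3,2,1} = 0
G(16) = mex{0,3,2,2} = 1
G(17) = mex{0,4,3,2} = 1
G(18) = mex{0,0,3,2} = 1
P-positions are exactly the n with G(n) = 0.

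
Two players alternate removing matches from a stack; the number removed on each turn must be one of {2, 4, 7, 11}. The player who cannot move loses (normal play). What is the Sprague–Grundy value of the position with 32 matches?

0

n :  0  1  2  3  4  5  6  7  8  9 10 11 12 13 14 15 16 17 18 19 20 21 22 23 24 25 26 27 28 29 30 31 32
G :  0  0  1  1  2  2  0  3  1  0  2  1  3  2  0  0  1  1  2  2  3  3  4  0  0  1  1  2  2  0  3  1  0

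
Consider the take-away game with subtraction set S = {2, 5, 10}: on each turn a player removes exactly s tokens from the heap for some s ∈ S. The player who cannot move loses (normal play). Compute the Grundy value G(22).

0

n :  0  1  2  3  4  5  6  7  8  9 10 11 12 13 14 15 16 17 18 19 20 21 22
G :  0  0  1  1  0  2  1  0  0  1  1  2  2  3  3  0  0  1  1  0  2  1  0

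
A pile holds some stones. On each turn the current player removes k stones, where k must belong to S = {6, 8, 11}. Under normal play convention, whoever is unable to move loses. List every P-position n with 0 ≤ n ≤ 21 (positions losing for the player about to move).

G(0) = 0
G(1) = mex{} = 0
G(2) = mex{} = 0
G(3) = mex{} = 0
G(4) = mex{} = 0
G(5) = mex{} = 0
G(6) = mex{0} = 1
G(7) = mex{0} = 1
G(8) = mex{0,0} = 1
G(9) = mex{0,0} = 1
G(10) = mex{0,0} = 1
G(11) = mex{0,0,0} = 1
G(12) = mex{1,0,0} = 2
G(13) = mex{1,0,0} = 2
G(14) = mex{1,1,0} = 2
G(15) = mex{1,1,0} = 2
G(16) = mex{1,1,0} = 2
G(17) = mex{1,1,1} = 0
G(18) = mex{2,1,1} = 0
G(19) = mex{2,1,1} = 0
G(20) = mex{2,2,1} = 0
G(21) = mex{2,2,1} = 0
P-positions are exactly the n with G(n) = 0.

0, 1, 2, 3, 4, 5, 17, 18, 19, 20, 21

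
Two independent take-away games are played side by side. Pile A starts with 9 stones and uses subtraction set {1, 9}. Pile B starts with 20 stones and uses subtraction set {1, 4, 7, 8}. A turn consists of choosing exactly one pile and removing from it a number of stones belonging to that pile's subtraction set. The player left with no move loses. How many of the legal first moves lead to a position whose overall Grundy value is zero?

Pile A, S = {1, 9}:
n : 0 1 2 3 4 5 6 7 8 9
G : 0 1 0 1 0 1 0 1 0 1
G_A(9) = 1.
Pile B, S = {1, 4, 7, 8}:
n :  0  1  2  3  4  5  6  7  8  9 10 11 12 13 14 15 16 17 18 19 20
G :  0  1  0  1  2  0  1  2  3  2  3  0  1  3  0  1  0  1  2  3  2
G_B(20) = 2.
Combined Grundy value = 1 ⊕ 2 = 3.
A winning move leaves total XOR = 0, i.e. changes one component's Grundy value g to g ⊕ X where X is the current total.
Pile A: need g' = 1⊕3 = 2. Options: 9−1→G=0, 9−9→G=0. Hits: 0.
Pile B: need g' = 2⊕3 = 1. Options: 20−1→G=3, 20−4→G=0, 20−7→G=3, 20−8→G=1. Hits: 1.

1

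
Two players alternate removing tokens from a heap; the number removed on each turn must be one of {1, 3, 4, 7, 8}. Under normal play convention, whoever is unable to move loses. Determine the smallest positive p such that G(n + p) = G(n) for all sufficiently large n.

G(0) = 0
G(1) = mex{0} = 1
G(2) = mex{1} = 0
G(3) = mex{0,0} = 1
G(4) = mex{1,1,0} = 2
G(5) = mex{2,0,1} = 3
G(6) = mex{3,1,0} = 2
G(7) = mex{2,2,1,0} = 3
G(8) = mex{3,3,2,1,0} = 4
G(9) = mex{4,2,3,0,1} = 5
G(10) = mex{5,3,2,1,0} = 4
G(11) = mex{4,4,3,2,1} = 0
G(12) = mex{0,5,4,3,2} = 1
G(13) = mex{1,4,5,2,3} = 0
G(14) = mex{0,0,4,3,2} = 1
G(15) = mex{1,1,0,4,3} = 2
G(16) = mex{2,0,1,5,4} = 3
G(17) = mex{3,1,0,4,5} = 2
G(18) = mex{2,2,1,0,4} = 3
G(19) = mex{3,3,2,1,0} = 4
G(20) = mex{4,2,3,0,1} = 5
G(21) = mex{5,3,2,1,0} = 4
G(22) = mex{4,4,3,2,1} = 0
G(23) = mex{0,5,4,3,2} = 1
G(n+11) = G(n) holds for n = 0,…,7 (a full window of length max(S) = 8), so the sequence is purely periodic with period 11.

11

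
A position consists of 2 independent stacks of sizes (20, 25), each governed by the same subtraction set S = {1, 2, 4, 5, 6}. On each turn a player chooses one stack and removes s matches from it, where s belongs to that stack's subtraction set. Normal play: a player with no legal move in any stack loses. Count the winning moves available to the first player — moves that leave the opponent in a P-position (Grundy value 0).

All stacks use S = {1, 2, 4, 5, 6}:
G(0) = 0
G(1) = mex{0} = 1
G(2) = mex{1,0} = 2
G(3) = mex{2,1} = 0
G(4) = mex{0,2,0} = 1
G(5) = mex{1,0,1,0} = 2
G(6) = mex{2,1,2,1,0} = 3
G(7) = mex{3,2,0,2,1} = 4
G(8) = mex{4,3,1,0,2} = 5
G(9) = mex{5,4,2,1,0} = 3
G(10) = mex{3,5,3,2,1} = 0
G(11) = mex{0,3,4,3,2} = 1
G(12) = mex{1,0,5,4,3} = 2
G(13) = mex{2,1,3,5,4} = 0
G(14) = mex{0,2,0,3,5} = 1
G(15) = mex{1,0,1,0,3} = 2
G(16) = mex{2,1,2,1,0} = 3
G(17) = mex{3,2,0,2,1} = 4
G(18) = mex{4,3,1,0,2} = 5
G(19) = mex{5,4,2,1,0} = 3
G(20) = mex{3,5,3,2,1} = 0
G(21) = mex{0,3,4,3,2} = 1
G(22) = mex{1,0,5,4,3} = 2
G(23) = mex{2,1,3,5,4} = 0
G(24) = mex{0,2,0,3,5} = 1
G(25) = mex{1,0,1,0,3} = 2
Stack A: G(20) = 0.
Stack B: G(25) = 2.
Combined Grundy value = 0 ⊕ 2 = 2.
A winning move leaves total XOR = 0, i.e. changes one component's Grundy value g to g ⊕ X where X is the current total.
Stack A: need g' = 0⊕2 = 2. Options: 20−1→G=3, 20−2→G=5, 20−4→G=3, 20−5→G=2, 20−6→G=1. Hits: 1.
Stack B: need g' = 2⊕2 = 0. Options: 25−1→G=1, 25−2→G=0, 25−4→G=1, 25−5→G=0, 25−6→G=3. Hits: 2.

3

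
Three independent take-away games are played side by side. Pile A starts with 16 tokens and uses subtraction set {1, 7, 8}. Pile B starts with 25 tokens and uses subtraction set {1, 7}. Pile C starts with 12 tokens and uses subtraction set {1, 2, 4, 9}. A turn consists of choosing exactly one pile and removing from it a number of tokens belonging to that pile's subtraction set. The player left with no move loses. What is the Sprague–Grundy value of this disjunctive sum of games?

1

Pile A, S = {1, 7, 8}:
n :  0  1  2  3  4  5  6  7  8  9 10 11 12 13 14 15 16
G :  0  1  0  1  0  1  0  1  2  3  2  3  2  3  2  0  1
G_A(16) = 1.
Pile B, S = {1, 7}:
G(0) = 0
G(1) = mex{0} = 1
G(2) = mex{1} = 0
G(3) = mex{0} = 1
G(4) = mex{1} = 0
G(5) = mex{0} = 1
G(6) = mex{1} = 0
G(7) = mex{0,0} = 1
G(8) = mex{1,1} = 0
G(9) = mex{0,0} = 1
G(10) = mex{1,1} = 0
G(11) = mex{0,0} = 1
G(12) = mex{1,1} = 0
G(13) = mex{0,0} = 1
G(14) = mex{1,1} = 0
G(15) = mex{0,0} = 1
G(16) = mex{1,1} = 0
G(17) = mex{0,0} = 1
G(18) = mex{1,1} = 0
G(19) = mex{0,0} = 1
G(20) = mex{1,1} = 0
G(21) = mex{0,0} = 1
G(22) = mex{1,1} = 0
G(23) = mex{0,0} = 1
G(24) = mex{1,1} = 0
G(25) = mex{0,0} = 1
G_B(25) = 1.
Pile C, S = {1, 2, 4, 9}:
G(0) = 0
G(1) = mex{0} = 1
G(2) = mex{1,0} = 2
G(3) = mex{2,1} = 0
G(4) = mex{0,2,0} = 1
G(5) = mex{1,0,1} = 2
G(6) = mex{2,1,2} = 0
G(7) = mex{0,2,0} = 1
G(8) = mex{1,0,1} = 2
G(9) = mex{2,1,2,0} = 3
G(10) = mex{3,2,0,1} = 4
G(11) = mex{4,3,1,2} = 0
G(12) = mex{0,4,2,0} = 1
G_C(12) = 1.
Combined Grundy value = 1 ⊕ 1 ⊕ 1 = 1.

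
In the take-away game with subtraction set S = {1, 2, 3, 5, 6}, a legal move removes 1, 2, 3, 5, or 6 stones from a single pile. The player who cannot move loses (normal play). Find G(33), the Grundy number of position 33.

n :  0  1  2  3  4  5  6  7  8  9 10 11 12 13 14 15 16 17 18 19 20 21 22 23 24 25 26 27 28 29 30 31 32 33
G :  0  1  2  3  0  1  2  3  0  1  2  3  0  1  2  3  0  1  2  3  0  1  2  3  0  1  2  3  0  1  2  3  0  1

1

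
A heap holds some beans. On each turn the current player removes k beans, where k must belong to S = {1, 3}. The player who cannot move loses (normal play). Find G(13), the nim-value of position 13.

G(0) = 0
G(1) = mex{0} = 1
G(2) = mex{1} = 0
G(3) = mex{0,0} = 1
G(4) = mex{1,1} = 0
G(5) = mex{0,0} = 1
G(6) = mex{1,1} = 0
G(7) = mex{0,0} = 1
G(8) = mex{1,1} = 0
G(9) = mex{0,0} = 1
G(10) = mex{1,1} = 0
G(11) = mex{0,0} = 1
G(12) = mex{1,1} = 0
G(13) = mex{0,0} = 1

1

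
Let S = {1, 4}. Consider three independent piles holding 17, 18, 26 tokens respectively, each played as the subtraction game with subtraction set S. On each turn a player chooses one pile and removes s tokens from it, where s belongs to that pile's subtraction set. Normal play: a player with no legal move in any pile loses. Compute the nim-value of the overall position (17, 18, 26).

All piles use S = {1, 4}:
G(0) = 0
G(1) = mex{0} = 1
G(2) = mex{1} = 0
G(3) = mex{0} = 1
G(4) = mex{1,0} = 2
G(5) = mex{2,1} = 0
G(6) = mex{0,0} = 1
G(7) = mex{1,1} = 0
G(8) = mex{0,2} = 1
G(9) = mex{1,0} = 2
G(10) = mex{2,1} = 0
G(11) = mex{0,0} = 1
G(12) = mex{1,1} = 0
G(13) = mex{0,2} = 1
G(14) = mex{1,0} = 2
G(15) = mex{2,1} = 0
G(16) = mex{0,0} = 1
G(17) = mex{1,1} = 0
G(18) = mex{0,2} = 1
G(19) = mex{1,0} = 2
G(20) = mex{2,1} = 0
G(21) = mex{0,0} = 1
G(22) = mex{1,1} = 0
G(23) = mex{0,2} = 1
G(24) = mex{1,0} = 2
G(25) = mex{2,1} = 0
G(26) = mex{0,0} = 1
Pile A: G(17) = 0.
Pile B: G(18) = 1.
Pile C: G(26) = 1.
Combined Grundy value = 0 ⊕ 1 ⊕ 1 = 0.

0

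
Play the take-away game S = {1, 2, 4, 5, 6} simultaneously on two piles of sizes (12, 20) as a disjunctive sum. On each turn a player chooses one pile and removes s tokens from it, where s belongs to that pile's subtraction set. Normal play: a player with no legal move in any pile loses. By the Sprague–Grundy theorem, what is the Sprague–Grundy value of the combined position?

2

All piles use S = {1, 2, 4, 5, 6}:
G(0) = 0
G(1) = mex{0} = 1
G(2) = mex{1,0} = 2
G(3) = mex{2,1} = 0
G(4) = mex{0,2,0} = 1
G(5) = mex{1,0,1,0} = 2
G(6) = mex{2,1,2,1,0} = 3
G(7) = mex{3,2,0,2,1} = 4
G(8) = mex{4,3,1,0,2} = 5
G(9) = mex{5,4,2,1,0} = 3
G(10) = mex{3,5,3,2,1} = 0
G(11) = mex{0,3,4,3,2} = 1
G(12) = mex{1,0,5,4,3} = 2
G(13) = mex{2,1,3,5,4} = 0
G(14) = mex{0,2,0,3,5} = 1
G(15) = mex{1,0,1,0,3} = 2
G(16) = mex{2,1,2,1,0} = 3
G(17) = mex{3,2,0,2,1} = 4
G(18) = mex{4,3,1,0,2} = 5
G(19) = mex{5,4,2,1,0} = 3
G(20) = mex{3,5,3,2,1} = 0
Pile A: G(12) = 2.
Pile B: G(20) = 0.
Combined Grundy value = 2 ⊕ 0 = 2.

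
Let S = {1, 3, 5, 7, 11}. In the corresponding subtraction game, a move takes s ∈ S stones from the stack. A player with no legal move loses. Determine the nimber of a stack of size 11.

1

n :  0  1  2  3  4  5  6  7  8  9 10 11
G :  0  1  0  1  0  1  0  1  0  1  0  1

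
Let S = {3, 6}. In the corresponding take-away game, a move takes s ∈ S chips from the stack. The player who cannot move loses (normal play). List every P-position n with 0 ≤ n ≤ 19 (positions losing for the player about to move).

0, 1, 2, 9, 10, 11, 18, 19

G(0) = 0
G(1) = mex{} = 0
G(2) = mex{} = 0
G(3) = mex{0} = 1
G(4) = mex{0} = 1
G(5) = mex{0} = 1
G(6) = mex{1,0} = 2
G(7) = mex{1,0} = 2
G(8) = mex{1,0} = 2
G(9) = mex{2,1} = 0
G(10) = mex{2,1} = 0
G(11) = mex{2,1} = 0
G(12) = mex{0,2} = 1
G(13) = mex{0,2} = 1
G(14) = mex{0,2} = 1
G(15) = mex{1,0} = 2
G(16) = mex{1,0} = 2
G(17) = mex{1,0} = 2
G(18) = mex{2,1} = 0
G(19) = mex{2,1} = 0
P-positions are exactly the n with G(n) = 0.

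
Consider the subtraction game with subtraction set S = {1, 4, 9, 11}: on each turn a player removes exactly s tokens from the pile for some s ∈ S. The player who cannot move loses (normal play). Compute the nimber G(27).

G(0) = 0
G(1) = mex{0} = 1
G(2) = mex{1} = 0
G(3) = mex{0} = 1
G(4) = mex{1,0} = 2
G(5) = mex{2,1} = 0
G(6) = mex{0,0} = 1
G(7) = mex{1,1} = 0
G(8) = mex{0,2} = 1
G(9) = mex{1,0,0} = 2
G(10) = mex{2,1,1} = 0
G(11) = mex{0,0,0,0} = 1
G(12) = mex{1,1,1,1} = 0
G(13) = mex{0,2,2,0} = 1
G(14) = mex{1,0,0,1} = 2
G(15) = mex{2,1,1,2} = 0
G(16) = mex{0,0,0,0} = 1
G(17) = mex{1,1,1,1} = 0
G(18) = mex{0,2,2,0} = 1
G(19) = mex{1,0,0,1} = 2
G(20) = mex{2,1,1,2} = 0
G(21) = mex{0,0,0,0} = 1
G(22) = mex{1,1,1,1} = 0
G(23) = mex{0,2,2,0} = 1
G(24) = mex{1,0,0,1} = 2
G(25) = mex{2,1,1,2} = 0
G(26) = mex{0,0,0,0} = 1
G(27) = mex{1,1,1,1} = 0

0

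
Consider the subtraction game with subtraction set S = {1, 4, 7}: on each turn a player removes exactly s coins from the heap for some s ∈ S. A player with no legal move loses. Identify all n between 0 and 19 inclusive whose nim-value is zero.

n :  0  1  2  3  4  5  6  7  8  9 10 11 12 13 14 15 16 17 18 19
G :  0  1  0  1  2  0  1  2  0  1  0  1  2  0  1  2  0  1  0  1
P-positions are exactly the n with G(n) = 0.

0, 2, 5, 8, 10, 13, 16, 18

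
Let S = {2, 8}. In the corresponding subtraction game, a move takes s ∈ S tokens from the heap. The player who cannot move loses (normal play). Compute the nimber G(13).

1

n :  0  1  2  3  4  5  6  7  8  9 10 11 12 13
G :  0  0  1  1  0  0  1  1  2  2  0  0  1  1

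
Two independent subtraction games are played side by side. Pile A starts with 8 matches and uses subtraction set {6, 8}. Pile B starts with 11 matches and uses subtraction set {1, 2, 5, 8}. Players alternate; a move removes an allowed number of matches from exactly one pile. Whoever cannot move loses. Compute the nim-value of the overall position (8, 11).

3

Pile A, S = {6, 8}:
G(0) = 0
G(1) = mex{} = 0
G(2) = mex{} = 0
G(3) = mex{} = 0
G(4) = mex{} = 0
G(5) = mex{} = 0
G(6) = mex{0} = 1
G(7) = mex{0} = 1
G(8) = mex{0,0} = 1
G_A(8) = 1.
Pile B, S = {1, 2, 5, 8}:
G(0) = 0
G(1) = mex{0} = 1
G(2) = mex{1,0} = 2
G(3) = mex{2,1} = 0
G(4) = mex{0,2} = 1
G(5) = mex{1,0,0} = 2
G(6) = mex{2,1,1} = 0
G(7) = mex{0,2,2} = 1
G(8) = mex{1,0,0,0} = 2
G(9) = mex{2,1,1,1} = 0
G(10) = mex{0,2,2,2} = 1
G(11) = mex{1,0,0,0} = 2
G_B(11) = 2.
Combined Grundy value = 1 ⊕ 2 = 3.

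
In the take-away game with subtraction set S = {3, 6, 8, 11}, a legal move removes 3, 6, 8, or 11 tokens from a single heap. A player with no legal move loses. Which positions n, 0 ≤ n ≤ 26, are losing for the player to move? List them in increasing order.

G(0) = 0
G(1) = mex{} = 0
G(2) = mex{} = 0
G(3) = mex{0} = 1
G(4) = mex{0} = 1
G(5) = mex{0} = 1
G(6) = mex{1,0} = 2
G(7) = mex{1,0} = 2
G(8) = mex{1,0,0} = 2
G(9) = mex{2,1,0} = 3
G(10) = mex{2,1,0} = 3
G(11) = mex{2,1,1,0} = 3
G(12) = mex{3,2,1,0} = 4
G(13) = mex{3,2,1,0} = 4
G(14) = mex{3,2,2,1} = 0
G(15) = mex{4,3,2,1} = 0
G(16) = mex{4,3,2,1} = 0
G(17) = mex{0,3,3,2} = 1
G(18) = mex{0,4,3,2} = 1
G(19) = mex{0,4,3,2} = 1
G(20) = mex{1,0,4,3} = 2
G(21) = mex{1,0,4,3} = 2
G(22) = mex{1,0,0,3} = 2
G(23) = mex{2,1,0,4} = 3
G(24) = mex{2,1,0,4} = 3
G(25) = mex{2,1,1,0} = 3
G(26) = mex{3,2,1,0} = 4
P-positions are exactly the n with G(n) = 0.

0, 1, 2, 14, 15, 16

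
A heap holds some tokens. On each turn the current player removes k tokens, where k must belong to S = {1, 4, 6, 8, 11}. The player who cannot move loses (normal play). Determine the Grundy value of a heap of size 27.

n :  0  1  2  3  4  5  6  7  8  9 10 11 12 13 14 15 16 17 18 19 20 21 22 23 24 25 26 27
G :  0  1  0  1  2  0  1  0  1  2  3  2  0  1  0  1  2  0  1  0  1  2  3  2  0  1  0  1

1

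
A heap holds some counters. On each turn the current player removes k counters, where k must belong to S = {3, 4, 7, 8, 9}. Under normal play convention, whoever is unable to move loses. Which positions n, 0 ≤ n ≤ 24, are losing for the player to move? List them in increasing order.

0, 1, 2, 12, 13, 14, 24

n :  0  1  2  3  4  5  6  7  8  9 10 11 12 13 14 15 16 17 18 19 20 21 22 23 24
G :  0  0  0  1  1  1  2  2  2  3  3  3  0  0  0  1  1  1  2  2  2  3  3  3  0
P-positions are exactly the n with G(n) = 0.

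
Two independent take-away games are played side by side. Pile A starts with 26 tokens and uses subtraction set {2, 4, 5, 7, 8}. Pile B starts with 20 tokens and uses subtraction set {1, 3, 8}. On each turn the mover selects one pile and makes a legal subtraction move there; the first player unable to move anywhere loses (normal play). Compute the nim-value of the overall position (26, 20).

0

Pile A, S = {2, 4, 5, 7, 8}:
n :  0  1  2  3  4  5  6  7  8  9 10 11 12 13 14 15 16 17 18 19 20 21 22 23 24 25 26
G :  0  0  1  1  2  2  3  3  4  4  0  0  1  1  2  2  3  3  4  4  0  0  1  1  2  2  3
G_A(26) = 3.
Pile B, S = {1, 3, 8}:
n :  0  1  2  3  4  5  6  7  8  9 10 11 12 13 14 15 16 17 18 19 20
G :  0  1  0  1  0  1  0  1  2  3  2  0  1  0  1  0  1  0  1  2  3
G_B(20) = 3.
Combined Grundy value = 3 ⊕ 3 = 0.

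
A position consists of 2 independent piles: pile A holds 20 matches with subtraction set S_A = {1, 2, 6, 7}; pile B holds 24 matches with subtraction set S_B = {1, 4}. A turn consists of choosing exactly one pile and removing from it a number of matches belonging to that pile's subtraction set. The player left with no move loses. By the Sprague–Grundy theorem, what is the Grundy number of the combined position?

Pile A, S = {1, 2, 6, 7}:
n :  0  1  2  3  4  5  6  7  8  9 10 11 12 13 14 15 16 17 18 19 20
G :  0  1  2  0  1  2  3  4  0  1  2  0  1  2  3  4  0  1  2  0  1
G_A(20) = 1.
Pile B, S = {1, 4}:
G(0) = 0
G(1) = mex{0} = 1
G(2) = mex{1} = 0
G(3) = mex{0} = 1
G(4) = mex{1,0} = 2
G(5) = mex{2,1} = 0
G(6) = mex{0,0} = 1
G(7) = mex{1,1} = 0
G(8) = mex{0,2} = 1
G(9) = mex{1,0} = 2
G(10) = mex{2,1} = 0
G(11) = mex{0,0} = 1
G(12) = mex{1,1} = 0
G(13) = mex{0,2} = 1
G(14) = mex{1,0} = 2
G(15) = mex{2,1} = 0
G(16) = mex{0,0} = 1
G(17) = mex{1,1} = 0
G(18) = mex{0,2} = 1
G(19) = mex{1,0} = 2
G(20) = mex{2,1} = 0
G(21) = mex{0,0} = 1
G(22) = mex{1,1} = 0
G(23) = mex{0,2} = 1
G(24) = mex{1,0} = 2
G_B(24) = 2.
Combined Grundy value = 1 ⊕ 2 = 3.

3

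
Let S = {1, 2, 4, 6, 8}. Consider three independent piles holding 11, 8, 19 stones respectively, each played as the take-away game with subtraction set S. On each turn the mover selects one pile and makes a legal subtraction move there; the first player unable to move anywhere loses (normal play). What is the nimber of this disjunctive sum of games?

7

All piles use S = {1, 2, 4, 6, 8}:
G(0) = 0
G(1) = mex{0} = 1
G(2) = mex{1,0} = 2
G(3) = mex{2,1} = 0
G(4) = mex{0,2,0} = 1
G(5) = mex{1,0,1} = 2
G(6) = mex{2,1,2,0} = 3
G(7) = mex{3,2,0,1} = 4
G(8) = mex{4,3,1,2,0} = 5
G(9) = mex{5,4,2,0,1} = 3
G(10) = mex{3,5,3,1,2} = 0
G(11) = mex{0,3,4,2,0} = 1
G(12) = mex{1,0,5,3,1} = 2
G(13) = mex{2,1,3,4,2} = 0
G(14) = mex{0,2,0,5,3} = 1
G(15) = mex{1,0,1,3,4} = 2
G(16) = mex{2,1,2,0,5} = 3
G(17) = mex{3,2,0,1,3} = 4
G(18) = mex{4,3,1,2,0} = 5
G(19) = mex{5,4,2,0,1} = 3
Pile A: G(11) = 1.
Pile B: G(8) = 5.
Pile C: G(19) = 3.
Combined Grundy value = 1 ⊕ 5 ⊕ 3 = 7.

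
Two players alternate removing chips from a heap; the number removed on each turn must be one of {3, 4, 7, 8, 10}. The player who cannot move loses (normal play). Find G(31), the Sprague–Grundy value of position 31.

1

G(0) = 0
G(1) = mex{} = 0
G(2) = mex{} = 0
G(3) = mex{0} = 1
G(4) = mex{0,0} = 1
G(5) = mex{0,0} = 1
G(6) = mex{1,0} = 2
G(7) = mex{1,1,0} = 2
G(8) = mex{1,1,0,0} = 2
G(9) = mex{2,1,0,0} = 3
G(10) = mex{2,2,1,0,0} = 3
G(11) = mex{2,2,1,1,0} = 3
G(12) = mex{3,2,1,1,0} = 4
G(13) = mex{3,3,2,1,1} = 0
G(14) = mex{3,3,2,2,1} = 0
G(15) = mex{4,3,2,2,1} = 0
G(16) = mex{0,4,3,2,2} = 1
G(17) = mex{0,0,3,3,2} = 1
G(18) = mex{0,0,3,3,2} = 1
G(19) = mex{1,0,4,3,3} = 2
G(20) = mex{1,1,0,4,3} = 2
G(21) = mex{1,1,0,0,3} = 2
G(22) = mex{2,1,0,0,4} = 3
G(23) = mex{2,2,1,0,0} = 3
G(24) = mex{2,2,1,1,0} = 3
G(25) = mex{3,2,1,1,0} = 4
G(26) = mex{3,3,2,1,1} = 0
G(27) = mex{3,3,2,2,1} = 0
G(28) = mex{4,3,2,2,1} = 0
G(29) = mex{0,4,3,2,2} = 1
G(30) = mex{0,0,3,3,2} = 1
G(31) = mex{0,0,3,3,2} = 1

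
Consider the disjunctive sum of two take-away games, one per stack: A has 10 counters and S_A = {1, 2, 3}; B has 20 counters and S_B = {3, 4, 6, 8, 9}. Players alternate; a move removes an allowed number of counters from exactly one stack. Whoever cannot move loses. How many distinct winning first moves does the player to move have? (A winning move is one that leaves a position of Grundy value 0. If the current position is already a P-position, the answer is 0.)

Stack A, S = {1, 2, 3}:
G(0) = 0
G(1) = mex{0} = 1
G(2) = mex{1,0} = 2
G(3) = mex{2,1,0} = 3
G(4) = mex{3,2,1} = 0
G(5) = mex{0,3,2} = 1
G(6) = mex{1,0,3} = 2
G(7) = mex{2,1,0} = 3
G(8) = mex{3,2,1} = 0
G(9) = mex{0,3,2} = 1
G(10) = mex{1,0,3} = 2
G_A(10) = 2.
Stack B, S = {3, 4, 6, 8, 9}:
G(0) = 0
G(1) = mex{} = 0
G(2) = mex{} = 0
G(3) = mex{0} = 1
G(4) = mex{0,0} = 1
G(5) = mex{0,0} = 1
G(6) = mex{1,0,0} = 2
G(7) = mex{1,1,0} = 2
G(8) = mex{1,1,0,0} = 2
G(9) = mex{2,1,1,0,0} = 3
G(10) = mex{2,2,1,0,0} = 3
G(11) = mex{2,2,1,1,0} = 3
G(12) = mex{3,2,2,1,1} = 0
G(13) = mex{3,3,2,1,1} = 0
G(14) = mex{3,3,2,2,1} = 0
G(15) = mex{0,3,3,2,2} = 1
G(16) = mex{0,0,3,2,2} = 1
G(17) = mex{0,0,3,3,2} = 1
G(18) = mex{1,0,0,3,3} = 2
G(19) = mex{1,1,0,3,3} = 2
G(20) = mex{1,1,0,0,3} = 2
G_B(20) = 2.
Combined Grundy value = 2 ⊕ 2 = 0.
A winning move leaves total XOR = 0, i.e. changes one component's Grundy value g to g ⊕ X where X is the current total.
Stack A: target g' = 2⊕0 = 2, but every legal move changes the Grundy value (mex property), so 0 moves.
Stack B: target g' = 2⊕0 = 2, but every legal move changes the Grundy value (mex property), so 0 moves.

0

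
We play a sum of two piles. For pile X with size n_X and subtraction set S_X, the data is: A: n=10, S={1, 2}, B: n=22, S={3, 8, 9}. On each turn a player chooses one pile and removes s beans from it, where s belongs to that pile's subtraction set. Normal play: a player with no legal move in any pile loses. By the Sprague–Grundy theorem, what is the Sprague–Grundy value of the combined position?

Pile A, S = {1, 2}:
G(0) = 0
G(1) = mex{0} = 1
G(2) = mex{1,0} = 2
G(3) = mex{2,1} = 0
G(4) = mex{0,2} = 1
G(5) = mex{1,0} = 2
G(6) = mex{2,1} = 0
G(7) = mex{0,2} = 1
G(8) = mex{1,0} = 2
G(9) = mex{2,1} = 0
G(10) = mex{0,2} = 1
G_A(10) = 1.
Pile B, S = {3, 8, 9}:
G(0) = 0
G(1) = mex{} = 0
G(2) = mex{} = 0
G(3) = mex{0} = 1
G(4) = mex{0} = 1
G(5) = mex{0} = 1
G(6) = mex{1} = 0
G(7) = mex{1} = 0
G(8) = mex{1,0} = 2
G(9) = mex{0,0,0} = 1
G(10) = mex{0,0,0} = 1
G(11) = mex{2,1,0} = 3
G(12) = mex{1,1,1} = 0
G(13) = mex{1,1,1} = 0
G(14) = mex{3,0,1} = 2
G(15) = mex{0,0,0} = 1
G(16) = mex{0,2,0} = 1
G(17) = mex{2,1,2} = 0
G(18) = mex{1,1,1} = 0
G(19) = mex{1,3,1} = 0
G(20) = mex{0,0,3} = 1
G(21) = mex{0,0,0} = 1
G(22) = mex{0,2,0} = 1
G_B(22) = 1.
Combined Grundy value = 1 ⊕ 1 = 0.

0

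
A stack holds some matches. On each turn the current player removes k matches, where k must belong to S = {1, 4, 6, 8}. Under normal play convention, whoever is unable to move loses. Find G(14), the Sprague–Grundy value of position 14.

G(0) = 0
G(1) = mex{0} = 1
G(2) = mex{1} = 0
G(3) = mex{0} = 1
G(4) = mex{1,0} = 2
G(5) = mex{2,1} = 0
G(6) = mex{0,0,0} = 1
G(7) = mex{1,1,1} = 0
G(8) = mex{0,2,0,0} = 1
G(9) = mex{1,0,1,1} = 2
G(10) = mex{2,1,2,0} = 3
G(11) = mex{3,0,0,1} = 2
G(12) = mex{2,1,1,2} = 0
G(13) = mex{0,2,0,0} = 1
G(14) = mex{1,3,1,1} = 0

0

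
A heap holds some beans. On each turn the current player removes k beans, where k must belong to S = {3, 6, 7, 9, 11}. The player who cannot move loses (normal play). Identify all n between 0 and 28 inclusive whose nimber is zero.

0, 1, 2, 14, 15, 16, 28

n :  0  1  2  3  4  5  6  7  8  9 10 11 12 13 14 15 16 17 18 19 20 21 22 23 24 25 26 27 28
G :  0  0  0  1  1  1  2  2  2  3  3  3  4  4  0  0  0  1  1  1  2  2  2  3  3  3  4  4  0
P-positions are exactly the n with G(n) = 0.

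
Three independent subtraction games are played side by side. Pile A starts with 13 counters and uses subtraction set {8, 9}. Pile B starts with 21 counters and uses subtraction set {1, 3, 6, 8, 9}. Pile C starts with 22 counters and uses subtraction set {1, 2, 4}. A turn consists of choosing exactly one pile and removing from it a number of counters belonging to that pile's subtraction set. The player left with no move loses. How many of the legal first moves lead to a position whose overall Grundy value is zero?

2

Pile A, S = {8, 9}:
G(0) = 0
G(1) = mex{} = 0
G(2) = mex{} = 0
G(3) = mex{} = 0
G(4) = mex{} = 0
G(5) = mex{} = 0
G(6) = mex{} = 0
G(7) = mex{} = 0
G(8) = mex{0} = 1
G(9) = mex{0,0} = 1
G(10) = mex{0,0} = 1
G(11) = mex{0,0} = 1
G(12) = mex{0,0} = 1
G(13) = mex{0,0} = 1
G_A(13) = 1.
Pile B, S = {1, 3, 6, 8, 9}:
n :  0  1  2  3  4  5  6  7  8  9 10 11 12 13 14 15 16 17 18 19 20 21
G :  0  1  0  1  0  1  2  3  2  3  2  3  4  5  0  1  0  1  0  1  2  3
G_B(21) = 3.
Pile C, S = {1, 2, 4}:
G(0) = 0
G(1) = mex{0} = 1
G(2) = mex{1,0} = 2
G(3) = mex{2,1} = 0
G(4) = mex{0,2,0} = 1
G(5) = mex{1,0,1} = 2
G(6) = mex{2,1,2} = 0
G(7) = mex{0,2,0} = 1
G(8) = mex{1,0,1} = 2
G(9) = mex{2,1,2} = 0
G(10) = mex{0,2,0} = 1
G(11) = mex{1,0,1} = 2
G(12) = mex{2,1,2} = 0
G(13) = mex{0,2,0} = 1
G(14) = mex{1,0,1} = 2
G(15) = mex{2,1,2} = 0
G(16) = mex{0,2,0} = 1
G(17) = mex{1,0,1} = 2
G(18) = mex{2,1,2} = 0
G(19) = mex{0,2,0} = 1
G(20) = mex{1,0,1} = 2
G(21) = mex{2,1,2} = 0
G(22) = mex{0,2,0} = 1
G_C(22) = 1.
Combined Grundy value = 1 ⊕ 3 ⊕ 1 = 3.
A winning move leaves total XOR = 0, i.e. changes one component's Grundy value g to g ⊕ X where X is the current total.
Pile A: need g' = 1⊕3 = 2. Options: 13−8→G=0, 13−9→G=0. Hits: 0.
Pile B: need g' = 3⊕3 = 0. Options: 21−1→G=2, 21−3→G=0, 21−6→G=1, 21−8→G=5, 21−9→G=4. Hits: 1.
Pile C: need g' = 1⊕3 = 2. Options: 22−1→G=0, 22−2→G=2, 22−4→G=0. Hits: 1.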